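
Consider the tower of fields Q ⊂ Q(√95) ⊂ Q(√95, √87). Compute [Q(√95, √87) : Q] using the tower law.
[Q(√95, √87) : Q] = 4

[Q(√95):Q] = 2 (min poly x^2 - 95, irreducible since 95 is squarefree > 1). For the top step, suppose √87 ∈ Q(√95), say √87 = c + d√95 with c, d ∈ Q. Squaring: 87 = c^2 + 95d^2 + 2cd√95. Since √95 ∉ Q this forces 2cd = 0. If d = 0 then √87 = c ∈ Q, contradicting 87 squarefree > 1. If c = 0 then 87 = 95d^2, so 95·87 = (95d)^2 is a perfect square in Q — but 95·87 = 8265 is not a perfect square (since 95 and 87 are distinct squarefree integers). Contradiction. Hence √87 ∉ Q(√95), so x^2 - 87 stays irreducible over Q(√95) and [Q(√95, √87) : Q(√95)] = 2. By the tower law, [Q(√95, √87) : Q] = 2 · 2 = 4.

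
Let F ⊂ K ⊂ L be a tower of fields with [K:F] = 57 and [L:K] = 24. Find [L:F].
[L:F] = 1368

The tower law says that for any tower of field extensions F ⊂ K ⊂ L with finite degrees, [L:F] = [L:K] · [K:F]. Here this gives [L:F] = 24 · 57 = 1368.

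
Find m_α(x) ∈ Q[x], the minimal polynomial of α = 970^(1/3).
m_α(x) = x^3 - 970

α satisfies α^3 = 970, so x^3 - 970 annihilates α. By the rational root test, a rational root p/q (in lowest terms) of x^3 - 970 would satisfy p^3 = 970 q^3, forcing q = 1 and p^3 = 970; but 970 is not a perfect cube, contradiction. A monic cubic over Q with no rational root is irreducible (any nontrivial factorization would include a linear factor). Hence x^3 - 970 is the minimal polynomial of α, and in particular [Q(α):Q] = 3.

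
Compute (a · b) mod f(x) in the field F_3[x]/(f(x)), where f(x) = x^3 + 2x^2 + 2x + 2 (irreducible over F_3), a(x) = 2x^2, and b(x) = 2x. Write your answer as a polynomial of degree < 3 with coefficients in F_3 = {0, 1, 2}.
a · b ≡ x^2 + x + 1 (mod f(x))

Multiply in F_3[x]: a(x)·b(x) = (2x^2)·(2x) = x^3. This has degree ≥ 3, so divide by f(x) over F_3: x^3 = (1)·(x^3 + 2x^2 + 2x + 2) + (x^2 + x + 1). Hence a·b ≡ x^2 + x + 1 (mod f). (F_3[x]/(f) is a field with 3^3 = 27 elements since f is irreducible of degree 3.)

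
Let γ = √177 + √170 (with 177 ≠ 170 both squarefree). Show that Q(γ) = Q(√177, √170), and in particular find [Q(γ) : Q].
[Q(γ) : Q] = 4 (equivalently, Q(γ) = Q(√177, √170))

Obviously Q(γ) ⊆ Q(√177, √170), and [Q(√177, √170):Q] = 4 (since 177, 170 are distinct squarefree integers > 1 with 30090 not a perfect square). To show equality we compute the minimal polynomial of γ. From γ = √177 + √170: γ^2 = 177 + 2√(30090) + 170 = 347 + 2√(30090), so γ^2 - 347 = 2√(30090); squaring, (γ^2 - 347)^2 = 4·30090, i.e. γ^4 - 694γ^2 + 120409 - 120360 = 0, i.e. γ^4 - 694γ^2 + 49 = 0. So γ is a root of x^4 - 694x^2 + 49. This polynomial is irreducible over Q: it has no rational root (each ±√177 ± √170 is irrational), and any factorization into two quadratics over Q would force √(30090) ∈ Q (pairing opposite roots) or √177, √170 ∈ Q (other pairings), all impossible. Hence [Q(γ):Q] = 4 = [Q(√177, √170):Q], so Q(γ) = Q(√177, √170).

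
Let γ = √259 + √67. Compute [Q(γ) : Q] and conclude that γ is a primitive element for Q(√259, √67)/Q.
[Q(γ) : Q] = 4 (equivalently, Q(γ) = Q(√259, √67))

Obviously Q(γ) ⊆ Q(√259, √67), and [Q(√259, √67):Q] = 4 (since 259, 67 are distinct squarefree integers > 1 with 17353 not a perfect square). To show equality we compute the minimal polynomial of γ. From γ = √259 + √67: γ^2 = 259 + 2√(17353) + 67 = 326 + 2√(17353), so γ^2 - 326 = 2√(17353); squaring, (γ^2 - 326)^2 = 4·17353, i.e. γ^4 - 652γ^2 + 106276 - 69412 = 0, i.e. γ^4 - 652γ^2 + 36864 = 0. So γ is a root of x^4 - 652x^2 + 36864. This polynomial is irreducible over Q: it has no rational root (each ±√259 ± √67 is irrational), and any factorization into two quadratics over Q would force √(17353) ∈ Q (pairing opposite roots) or √259, √67 ∈ Q (other pairings), all impossible. Hence [Q(γ):Q] = 4 = [Q(√259, √67):Q], so Q(γ) = Q(√259, √67).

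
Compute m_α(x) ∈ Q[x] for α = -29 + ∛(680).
m_α(x) = x^3 + 87x^2 + 2523x + 23709

Set β = α + 29 = ∛(680), so β^3 = 680. Then (α + 29)^3 - 680 = 0, i.e. α is a root of g(x) = (x + 29)^3 - 680 = x^3 + 87x^2 + 2523x + 23709. Since g(x) = h(x + 29) where h(x) = x^3 - 680, and h is irreducible over Q (because 680 is not a perfect cube, so h has no rational root, and a monic cubic with no rational root is irreducible), g is also irreducible (irreducibility is preserved under the substitution x → x + 29). Hence m_α(x) = x^3 + 87x^2 + 2523x + 23709.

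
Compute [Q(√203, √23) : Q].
[Q(√203, √23) : Q] = 4

[Q(√203):Q] = 2 (min poly x^2 - 203, irreducible since 203 is squarefree > 1). For the top step, suppose √23 ∈ Q(√203), say √23 = c + d√203 with c, d ∈ Q. Squaring: 23 = c^2 + 203d^2 + 2cd√203. Since √203 ∉ Q this forces 2cd = 0. If d = 0 then √23 = c ∈ Q, contradicting 23 squarefree > 1. If c = 0 then 23 = 203d^2, so 203·23 = (203d)^2 is a perfect square in Q — but 203·23 = 4669 is not a perfect square (since 203 and 23 are distinct squarefree integers). Contradiction. Hence √23 ∉ Q(√203), so x^2 - 23 stays irreducible over Q(√203) and [Q(√203, √23) : Q(√203)] = 2. By the tower law, [Q(√203, √23) : Q] = 2 · 2 = 4.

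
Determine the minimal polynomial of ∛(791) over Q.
m_α(x) = x^3 - 791

α satisfies α^3 = 791, so x^3 - 791 annihilates α. By the rational root test, a rational root p/q (in lowest terms) of x^3 - 791 would satisfy p^3 = 791 q^3, forcing q = 1 and p^3 = 791; but 791 is not a perfect cube, contradiction. A monic cubic over Q with no rational root is irreducible (any nontrivial factorization would include a linear factor). Hence x^3 - 791 is the minimal polynomial of α, and in particular [Q(α):Q] = 3.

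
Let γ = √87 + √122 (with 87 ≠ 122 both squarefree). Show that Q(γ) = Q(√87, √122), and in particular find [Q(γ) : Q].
[Q(γ) : Q] = 4 (equivalently, Q(γ) = Q(√87, √122))

Obviously Q(γ) ⊆ Q(√87, √122), and [Q(√87, √122):Q] = 4 (since 87, 122 are distinct squarefree integers > 1 with 10614 not a perfect square). To show equality we compute the minimal polynomial of γ. From γ = √87 + √122: γ^2 = 87 + 2√(10614) + 122 = 209 + 2√(10614), so γ^2 - 209 = 2√(10614); squaring, (γ^2 - 209)^2 = 4·10614, i.e. γ^4 - 418γ^2 + 43681 - 42456 = 0, i.e. γ^4 - 418γ^2 + 1225 = 0. So γ is a root of x^4 - 418x^2 + 1225. This polynomial is irreducible over Q: it has no rational root (each ±√87 ± √122 is irrational), and any factorization into two quadratics over Q would force √(10614) ∈ Q (pairing opposite roots) or √87, √122 ∈ Q (other pairings), all impossible. Hence [Q(γ):Q] = 4 = [Q(√87, √122):Q], so Q(γ) = Q(√87, √122).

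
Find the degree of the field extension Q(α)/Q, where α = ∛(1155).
[Q(α):Q] = 3

The minimal polynomial of α is x^3 - 1155, irreducible over Q since 1155 is not a perfect cube (so x^3 - 1155 has no rational root). Hence [Q(α):Q] = deg(m_α) = 3.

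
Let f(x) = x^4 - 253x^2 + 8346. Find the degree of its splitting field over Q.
[K : Q] = 4

Solving the quadratic in x^2: x^2 = (253 ± √(253^2 - 4·8346))/2 = (253 ± √30625)/2 = (253 ± 175)/2, giving x^2 = 39 or x^2 = 214. So f(x) = (x^2 - 39)(x^2 - 214) and the roots of f are ±√39, ±√214. Hence the splitting field is K = Q(√39, √214). Since 39 and 214 are distinct squarefree integers > 1, their product 8346 is not a perfect square, so √214 ∉ Q(√39). By the tower law [K:Q] = [Q(√39,√214):Q(√39)] · [Q(√39):Q] = 2 · 2 = 4.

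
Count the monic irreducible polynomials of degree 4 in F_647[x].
There are 43808269068 monic irreducible polynomials of degree 4 over F_647

Each element of F_{647^4} that lies in no proper subfield is a root of exactly one monic irreducible of degree 4 over F_647, and each such polynomial has 4 distinct roots in F_{647^4}. By Möbius inversion the count is N_647(4) = (1/4) Σ_{d|4} μ(4/d) · 647^d = (1/4)(μ(4)·647^1 + μ(2)·647^2 + μ(1)·647^4) = 175233076272/4 = 43808269068.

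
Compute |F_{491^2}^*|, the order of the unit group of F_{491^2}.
|F_{491^2}^*| = 241080

F_{491^2} has 491^2 = 241081 elements; its multiplicative group consists of all nonzero elements, so |F_{491^2}^*| = 241081 - 1 = 241080. (It is cyclic since any finite subgroup of the multiplicative group of a field is cyclic.)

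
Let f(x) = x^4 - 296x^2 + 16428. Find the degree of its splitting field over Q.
[K : Q] = 4

Solving the quadratic in x^2: x^2 = (296 ± √(296^2 - 4·16428))/2 = (296 ± √21904)/2 = (296 ± 148)/2, giving x^2 = 222 or x^2 = 74. So f(x) = (x^2 - 222)(x^2 - 74) and the roots of f are ±√222, ±√74. Hence the splitting field is K = Q(√222, √74). Since 222 and 74 are distinct squarefree integers > 1, their product 16428 is not a perfect square, so √74 ∉ Q(√222). By the tower law [K:Q] = [Q(√222,√74):Q(√222)] · [Q(√222):Q] = 2 · 2 = 4.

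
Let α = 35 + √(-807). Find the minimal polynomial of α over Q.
m_α(x) = x^2 - 70x + 2032

From α - 35 = √(-807), squaring gives (α - 35)^2 = -807, i.e. α^2 - 70α + 1225 = -807, so α^2 - 70α + 2032 = 0. The discriminant of x^2 - 70x + 2032 is (-70)^2 - 4·(2032) = 4900 - 8128 = -3228, and 4·(-807) is not a perfect square in Q since -807 is squarefree and ≠ 1. Hence x^2 - 70x + 2032 is irreducible over Q and is the minimal polynomial of α.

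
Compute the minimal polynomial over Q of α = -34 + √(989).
m_α(x) = x^2 + 68x + 167

From α + 34 = √(989), squaring gives (α + 34)^2 = 989, i.e. α^2 + 68α + 1156 = 989, so α^2 + 68α + 167 = 0. The discriminant of x^2 + 68x + 167 is (68)^2 - 4·(167) = 4624 - 668 = 3956, and 4·(989) is not a perfect square in Q since 989 is squarefree and ≠ 1. Hence x^2 + 68x + 167 is irreducible over Q and is the minimal polynomial of α.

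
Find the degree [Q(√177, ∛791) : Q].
[Q(√177, ∛791) : Q] = 6

Let L = Q(√177, ∛791). Since Q(√177) ⊂ L and [Q(√177):Q] = 2, the tower law gives 2 | [L:Q]. Likewise Q(∛791) ⊂ L with [Q(∛791):Q] = 3 (because 791 is not a perfect cube), so 3 | [L:Q]. As gcd(2,3) = 1, [L:Q] is divisible by 6. Conversely L is generated over Q by √177 and ∛791, so [L:Q] ≤ 2·3 = 6. Therefore [Q(√177, ∛791) : Q] = 6.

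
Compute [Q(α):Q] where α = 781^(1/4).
[Q(α):Q] = 4

α is a root of x^4 - 781. By Eisenstein's criterion at the prime p = 11 (which divides the constant term 781 but p^2 = 121 does not, since 781 is squarefree), x^4 - 781 is irreducible over Q. Hence [Q(α):Q] = 4.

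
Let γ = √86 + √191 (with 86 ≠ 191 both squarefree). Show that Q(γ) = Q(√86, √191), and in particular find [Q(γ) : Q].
[Q(γ) : Q] = 4 (equivalently, Q(γ) = Q(√86, √191))

Obviously Q(γ) ⊆ Q(√86, √191), and [Q(√86, √191):Q] = 4 (since 86, 191 are distinct squarefree integers > 1 with 16426 not a perfect square). To show equality we compute the minimal polynomial of γ. From γ = √86 + √191: γ^2 = 86 + 2√(16426) + 191 = 277 + 2√(16426), so γ^2 - 277 = 2√(16426); squaring, (γ^2 - 277)^2 = 4·16426, i.e. γ^4 - 554γ^2 + 76729 - 65704 = 0, i.e. γ^4 - 554γ^2 + 11025 = 0. So γ is a root of x^4 - 554x^2 + 11025. This polynomial is irreducible over Q: it has no rational root (each ±√86 ± √191 is irrational), and any factorization into two quadratics over Q would force √(16426) ∈ Q (pairing opposite roots) or √86, √191 ∈ Q (other pairings), all impossible. Hence [Q(γ):Q] = 4 = [Q(√86, √191):Q], so Q(γ) = Q(√86, √191).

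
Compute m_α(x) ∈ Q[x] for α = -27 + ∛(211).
m_α(x) = x^3 + 81x^2 + 2187x + 19472

Set β = α + 27 = ∛(211), so β^3 = 211. Then (α + 27)^3 - 211 = 0, i.e. α is a root of g(x) = (x + 27)^3 - 211 = x^3 + 81x^2 + 2187x + 19472. Since g(x) = h(x + 27) where h(x) = x^3 - 211, and h is irreducible over Q (because 211 is not a perfect cube, so h has no rational root, and a monic cubic with no rational root is irreducible), g is also irreducible (irreducibility is preserved under the substitution x → x + 27). Hence m_α(x) = x^3 + 81x^2 + 2187x + 19472.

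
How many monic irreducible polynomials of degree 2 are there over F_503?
There are 126253 monic irreducible polynomials of degree 2 over F_503

Each element of F_{503^2} that lies in no proper subfield is a root of exactly one monic irreducible of degree 2 over F_503, and each such polynomial has 2 distinct roots in F_{503^2}. By Möbius inversion the count is N_503(2) = (1/2) Σ_{d|2} μ(2/d) · 503^d = (1/2)(μ(2)·503^1 + μ(1)·503^2) = 252506/2 = 126253.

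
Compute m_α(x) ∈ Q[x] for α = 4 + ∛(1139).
m_α(x) = x^3 - 12x^2 + 48x - 1203

Set β = α - 4 = ∛(1139), so β^3 = 1139. Then (α - 4)^3 - 1139 = 0, i.e. α is a root of g(x) = (x - 4)^3 - 1139 = x^3 - 12x^2 + 48x - 1203. Since g(x) = h(x - 4) where h(x) = x^3 - 1139, and h is irreducible over Q (because 1139 is not a perfect cube, so h has no rational root, and a monic cubic with no rational root is irreducible), g is also irreducible (irreducibility is preserved under the substitution x → x - 4). Hence m_α(x) = x^3 - 12x^2 + 48x - 1203.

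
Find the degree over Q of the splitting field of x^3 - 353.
[K : Q] = 6

The roots of x^3 - 353 are ∛353, ω∛353, ω^2∛353 where ω = e^(2πi/3) is a primitive cube root of unity, so K = Q(∛353, ω). Now [Q(∛353):Q] = 3 (since 353 is not a perfect cube, x^3 - 353 is irreducible) and [Q(ω):Q] = 2. Both 2 and 3 divide [K:Q], and [K:Q] ≤ 3·2 = 6, so [K:Q] = 6. (Equivalently: Q(∛353) ⊂ R but ω ∉ R, so [K : Q(∛353)] = 2.)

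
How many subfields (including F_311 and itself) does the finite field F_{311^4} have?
F_{311^4} has 3 subfields

The subfields of F_{p^n} are exactly the fields F_{p^d} for d | n (each is the fixed field of the unique index-d subgroup of Gal(F_{p^n}/F_p) ≅ Z/nZ). The divisors of n = 4 are {1, 2, 4}, giving 3 subfields: F_{311^1}, F_{311^2}, F_{311^4}.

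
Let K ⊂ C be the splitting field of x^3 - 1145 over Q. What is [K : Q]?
[K : Q] = 6

The roots of x^3 - 1145 are ∛1145, ω∛1145, ω^2∛1145 where ω = e^(2πi/3) is a primitive cube root of unity, so K = Q(∛1145, ω). Now [Q(∛1145):Q] = 3 (since 1145 is not a perfect cube, x^3 - 1145 is irreducible) and [Q(ω):Q] = 2. Both 2 and 3 divide [K:Q], and [K:Q] ≤ 3·2 = 6, so [K:Q] = 6. (Equivalently: Q(∛1145) ⊂ R but ω ∉ R, so [K : Q(∛1145)] = 2.)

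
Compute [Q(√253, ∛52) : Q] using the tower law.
[Q(√253, ∛52) : Q] = 6

Let L = Q(√253, ∛52). Since Q(√253) ⊂ L and [Q(√253):Q] = 2, the tower law gives 2 | [L:Q]. Likewise Q(∛52) ⊂ L with [Q(∛52):Q] = 3 (because 52 is not a perfect cube), so 3 | [L:Q]. As gcd(2,3) = 1, [L:Q] is divisible by 6. Conversely L is generated over Q by √253 and ∛52, so [L:Q] ≤ 2·3 = 6. Therefore [Q(√253, ∛52) : Q] = 6.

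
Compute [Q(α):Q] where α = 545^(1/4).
[Q(α):Q] = 4

α is a root of x^4 - 545. By Eisenstein's criterion at the prime p = 5 (which divides the constant term 545 but p^2 = 25 does not, since 545 is squarefree), x^4 - 545 is irreducible over Q. Hence [Q(α):Q] = 4.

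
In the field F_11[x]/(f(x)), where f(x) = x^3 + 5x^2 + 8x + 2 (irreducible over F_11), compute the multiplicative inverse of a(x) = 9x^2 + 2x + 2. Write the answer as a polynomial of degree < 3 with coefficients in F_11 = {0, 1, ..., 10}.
a(x)^(-1) ≡ 3x^2 + 9x + 2 (mod f(x))

Since f is irreducible over F_11, F_11[x]/(f) is a field and a(x) ≠ 0 has an inverse. Apply the extended Euclidean algorithm to f(x) and a(x) in F_11[x]: f(x) = (5x + 8)·a(x) + (4x + 8);  a(x) = (5x + 7)·(4x + 8) + (1). The last nonzero remainder is the constant 1 = gcd(f, a) in F_11. Back-substituting through the division chain expresses 1 = s(x)·a(x) + t(x)·f(x) with s(x) ≡ 3x^2 + 9x + 2 (mod f), so a(x)^(-1) ≡ s(x) = 3x^2 + 9x + 2 (mod f). Check: (9x^2 + 2x + 2)·(3x^2 + 9x + 2) = 5x^4 + 10x^3 + 9x^2 + 4 ≡ 1 (mod x^3 + 5x^2 + 8x + 2).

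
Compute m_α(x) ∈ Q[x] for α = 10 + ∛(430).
m_α(x) = x^3 - 30x^2 + 300x - 1430

Set β = α - 10 = ∛(430), so β^3 = 430. Then (α - 10)^3 - 430 = 0, i.e. α is a root of g(x) = (x - 10)^3 - 430 = x^3 - 30x^2 + 300x - 1430. Since g(x) = h(x - 10) where h(x) = x^3 - 430, and h is irreducible over Q (because 430 is not a perfect cube, so h has no rational root, and a monic cubic with no rational root is irreducible), g is also irreducible (irreducibility is preserved under the substitution x → x - 10). Hence m_α(x) = x^3 - 30x^2 + 300x - 1430.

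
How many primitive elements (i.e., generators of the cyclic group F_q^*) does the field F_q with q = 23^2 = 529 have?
There are φ(528) = 160 primitive elements

F_q^* is cyclic of order q - 1 = 528. A cyclic group of order m has exactly φ(m) generators. Here m = 528 = 2^4 · 3 · 11, so the number of primitive elements is φ(528) = 160.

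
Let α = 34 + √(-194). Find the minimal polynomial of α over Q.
m_α(x) = x^2 - 68x + 1350

From α - 34 = √(-194), squaring gives (α - 34)^2 = -194, i.e. α^2 - 68α + 1156 = -194, so α^2 - 68α + 1350 = 0. The discriminant of x^2 - 68x + 1350 is (-68)^2 - 4·(1350) = 4624 - 5400 = -776, and 4·(-194) is not a perfect square in Q since -194 is squarefree and ≠ 1. Hence x^2 - 68x + 1350 is irreducible over Q and is the minimal polynomial of α.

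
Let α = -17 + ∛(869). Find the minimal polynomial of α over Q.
m_α(x) = x^3 + 51x^2 + 867x + 4044

Set β = α + 17 = ∛(869), so β^3 = 869. Then (α + 17)^3 - 869 = 0, i.e. α is a root of g(x) = (x + 17)^3 - 869 = x^3 + 51x^2 + 867x + 4044. Since g(x) = h(x + 17) where h(x) = x^3 - 869, and h is irreducible over Q (because 869 is not a perfect cube, so h has no rational root, and a monic cubic with no rational root is irreducible), g is also irreducible (irreducibility is preserved under the substitution x → x + 17). Hence m_α(x) = x^3 + 51x^2 + 867x + 4044.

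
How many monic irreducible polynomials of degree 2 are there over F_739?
There are 272691 monic irreducible polynomials of degree 2 over F_739

Each element of F_{739^2} that lies in no proper subfield is a root of exactly one monic irreducible of degree 2 over F_739, and each such polynomial has 2 distinct roots in F_{739^2}. By Möbius inversion the count is N_739(2) = (1/2) Σ_{d|2} μ(2/d) · 739^d = (1/2)(μ(2)·739^1 + μ(1)·739^2) = 545382/2 = 272691.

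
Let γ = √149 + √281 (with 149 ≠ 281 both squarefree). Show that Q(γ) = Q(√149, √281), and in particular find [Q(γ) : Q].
[Q(γ) : Q] = 4 (equivalently, Q(γ) = Q(√149, √281))

Obviously Q(γ) ⊆ Q(√149, √281), and [Q(√149, √281):Q] = 4 (since 149, 281 are distinct squarefree integers > 1 with 41869 not a perfect square). To show equality we compute the minimal polynomial of γ. From γ = √149 + √281: γ^2 = 149 + 2√(41869) + 281 = 430 + 2√(41869), so γ^2 - 430 = 2√(41869); squaring, (γ^2 - 430)^2 = 4·41869, i.e. γ^4 - 860γ^2 + 184900 - 167476 = 0, i.e. γ^4 - 860γ^2 + 17424 = 0. So γ is a root of x^4 - 860x^2 + 17424. This polynomial is irreducible over Q: it has no rational root (each ±√149 ± √281 is irrational), and any factorization into two quadratics over Q would force √(41869) ∈ Q (pairing opposite roots) or √149, √281 ∈ Q (other pairings), all impossible. Hence [Q(γ):Q] = 4 = [Q(√149, √281):Q], so Q(γ) = Q(√149, √281).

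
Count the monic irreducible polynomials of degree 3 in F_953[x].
There are 288507408 monic irreducible polynomials of degree 3 over F_953

Each element of F_{953^3} that lies in no proper subfield is a root of exactly one monic irreducible of degree 3 over F_953, and each such polynomial has 3 distinct roots in F_{953^3}. By Möbius inversion the count is N_953(3) = (1/3) Σ_{d|3} μ(3/d) · 953^d = (1/3)(μ(3)·953^1 + μ(1)·953^3) = 865522224/3 = 288507408.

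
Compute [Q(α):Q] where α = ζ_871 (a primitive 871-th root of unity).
[Q(α):Q] = 792

The minimal polynomial of ζ_871 over Q is the 871-th cyclotomic polynomial Φ_871(x), which is irreducible over Q and has degree φ(871) = 792. Hence [Q(α):Q] = φ(871) = 792.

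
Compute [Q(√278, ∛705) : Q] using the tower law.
[Q(√278, ∛705) : Q] = 6

Let L = Q(√278, ∛705). Since Q(√278) ⊂ L and [Q(√278):Q] = 2, the tower law gives 2 | [L:Q]. Likewise Q(∛705) ⊂ L with [Q(∛705):Q] = 3 (because 705 is not a perfect cube), so 3 | [L:Q]. As gcd(2,3) = 1, [L:Q] is divisible by 6. Conversely L is generated over Q by √278 and ∛705, so [L:Q] ≤ 2·3 = 6. Therefore [Q(√278, ∛705) : Q] = 6.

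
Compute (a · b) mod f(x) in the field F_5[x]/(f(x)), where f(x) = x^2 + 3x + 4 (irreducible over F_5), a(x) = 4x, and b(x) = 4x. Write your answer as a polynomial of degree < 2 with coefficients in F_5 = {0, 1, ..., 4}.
a · b ≡ 2x + 1 (mod f(x))

Multiply in F_5[x]: a(x)·b(x) = (4x)·(4x) = x^2. This has degree ≥ 2, so divide by f(x) over F_5: x^2 = (1)·(x^2 + 3x + 4) + (2x + 1). Hence a·b ≡ 2x + 1 (mod f). (F_5[x]/(f) is a field with 5^2 = 25 elements since f is irreducible of degree 2.)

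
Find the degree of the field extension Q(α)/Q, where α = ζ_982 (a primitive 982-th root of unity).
[Q(α):Q] = 490

The minimal polynomial of ζ_982 over Q is the 982-th cyclotomic polynomial Φ_982(x), which is irreducible over Q and has degree φ(982) = 490. Hence [Q(α):Q] = φ(982) = 490.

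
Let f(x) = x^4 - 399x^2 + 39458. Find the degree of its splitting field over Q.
[K : Q] = 4

Solving the quadratic in x^2: x^2 = (399 ± √(399^2 - 4·39458))/2 = (399 ± √1369)/2 = (399 ± 37)/2, giving x^2 = 181 or x^2 = 218. So f(x) = (x^2 - 181)(x^2 - 218) and the roots of f are ±√181, ±√218. Hence the splitting field is K = Q(√181, √218). Since 181 and 218 are distinct squarefree integers > 1, their product 39458 is not a perfect square, so √218 ∉ Q(√181). By the tower law [K:Q] = [Q(√181,√218):Q(√181)] · [Q(√181):Q] = 2 · 2 = 4.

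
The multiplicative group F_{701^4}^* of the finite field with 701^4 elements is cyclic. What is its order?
|F_{701^4}^*| = 241474942800

F_{701^4} has 701^4 = 241474942801 elements; its multiplicative group consists of all nonzero elements, so |F_{701^4}^*| = 241474942801 - 1 = 241474942800. (It is cyclic since any finite subgroup of the multiplicative group of a field is cyclic.)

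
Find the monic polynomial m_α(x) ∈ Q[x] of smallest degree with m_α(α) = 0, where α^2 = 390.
m_α(x) = x^2 - 390

α satisfies α^2 - 390 = 0, so x^2 - 390 annihilates α. Since d = 390 is squarefree and ≠ 1, it is not a perfect square in Q, so x^2 - 390 has no rational root and is therefore irreducible over Q (a degree-2 polynomial over a field is irreducible iff it has no root). Hence m_α(x) = x^2 - 390.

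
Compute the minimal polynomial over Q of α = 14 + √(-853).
m_α(x) = x^2 - 28x + 1049

From α - 14 = √(-853), squaring gives (α - 14)^2 = -853, i.e. α^2 - 28α + 196 = -853, so α^2 - 28α + 1049 = 0. The discriminant of x^2 - 28x + 1049 is (-28)^2 - 4·(1049) = 784 - 4196 = -3412, and 4·(-853) is not a perfect square in Q since -853 is squarefree and ≠ 1. Hence x^2 - 28x + 1049 is irreducible over Q and is the minimal polynomial of α.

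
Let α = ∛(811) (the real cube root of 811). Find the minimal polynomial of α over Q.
m_α(x) = x^3 - 811

α satisfies α^3 = 811, so x^3 - 811 annihilates α. By the rational root test, a rational root p/q (in lowest terms) of x^3 - 811 would satisfy p^3 = 811 q^3, forcing q = 1 and p^3 = 811; but 811 is not a perfect cube, contradiction. A monic cubic over Q with no rational root is irreducible (any nontrivial factorization would include a linear factor). Hence x^3 - 811 is the minimal polynomial of α, and in particular [Q(α):Q] = 3.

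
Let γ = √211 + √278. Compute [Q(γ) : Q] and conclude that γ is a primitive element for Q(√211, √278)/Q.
[Q(γ) : Q] = 4 (equivalently, Q(γ) = Q(√211, √278))

Obviously Q(γ) ⊆ Q(√211, √278), and [Q(√211, √278):Q] = 4 (since 211, 278 are distinct squarefree integers > 1 with 58658 not a perfect square). To show equality we compute the minimal polynomial of γ. From γ = √211 + √278: γ^2 = 211 + 2√(58658) + 278 = 489 + 2√(58658), so γ^2 - 489 = 2√(58658); squaring, (γ^2 - 489)^2 = 4·58658, i.e. γ^4 - 978γ^2 + 239121 - 234632 = 0, i.e. γ^4 - 978γ^2 + 4489 = 0. So γ is a root of x^4 - 978x^2 + 4489. This polynomial is irreducible over Q: it has no rational root (each ±√211 ± √278 is irrational), and any factorization into two quadratics over Q would force √(58658) ∈ Q (pairing opposite roots) or √211, √278 ∈ Q (other pairings), all impossible. Hence [Q(γ):Q] = 4 = [Q(√211, √278):Q], so Q(γ) = Q(√211, √278).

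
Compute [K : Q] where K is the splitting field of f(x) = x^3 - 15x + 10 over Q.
[K : Q] = 6

By the rational root test, any rational root of the monic integer polynomial f(x) = x^3 - 15x + 10 must be an integer dividing the constant term 10, i.e. one of ±{1, 2, 5, 10}. Evaluating: f(1) = -4, f(-1) = 24, f(2) = -12, f(-2) = 32, f(5) = 60, f(-5) = -40, f(10) = 860, f(-10) = -840; none is 0, so f has no rational root and is therefore irreducible over Q (a cubic with no linear factor over a field is irreducible). For an irreducible cubic, the Galois group is A_3 or S_3 according as the discriminant disc(f) = -4a^3 - 27b^2 = -4·(-15)^3 - 27·(10)^2 = 10800 is or is not a square in Q. Here disc(f) = 10800 is not a perfect square in Q, so the Galois group of f over Q is not contained in A_3 and must be all of S_3. The splitting field has degree |S_3| = 6 over Q, so [K : Q] = 6.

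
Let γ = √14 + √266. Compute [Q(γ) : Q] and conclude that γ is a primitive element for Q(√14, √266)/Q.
[Q(γ) : Q] = 4 (equivalently, Q(γ) = Q(√14, √266))

Obviously Q(γ) ⊆ Q(√14, √266), and [Q(√14, √266):Q] = 4 (since 14, 266 are distinct squarefree integers > 1 with 3724 not a perfect square). To show equality we compute the minimal polynomial of γ. From γ = √14 + √266: γ^2 = 14 + 2√(3724) + 266 = 280 + 2√(3724), so γ^2 - 280 = 2√(3724); squaring, (γ^2 - 280)^2 = 4·3724, i.e. γ^4 - 560γ^2 + 78400 - 14896 = 0, i.e. γ^4 - 560γ^2 + 63504 = 0. So γ is a root of x^4 - 560x^2 + 63504. This polynomial is irreducible over Q: it has no rational root (each ±√14 ± √266 is irrational), and any factorization into two quadratics over Q would force √(3724) ∈ Q (pairing opposite roots) or √14, √266 ∈ Q (other pairings), all impossible. Hence [Q(γ):Q] = 4 = [Q(√14, √266):Q], so Q(γ) = Q(√14, √266).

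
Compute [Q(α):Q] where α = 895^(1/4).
[Q(α):Q] = 4

α is a root of x^4 - 895. By Eisenstein's criterion at the prime p = 5 (which divides the constant term 895 but p^2 = 25 does not, since 895 is squarefree), x^4 - 895 is irreducible over Q. Hence [Q(α):Q] = 4.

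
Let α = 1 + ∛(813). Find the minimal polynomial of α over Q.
m_α(x) = x^3 - 3x^2 + 3x - 814

Set β = α - 1 = ∛(813), so β^3 = 813. Then (α - 1)^3 - 813 = 0, i.e. α is a root of g(x) = (x - 1)^3 - 813 = x^3 - 3x^2 + 3x - 814. Since g(x) = h(x - 1) where h(x) = x^3 - 813, and h is irreducible over Q (because 813 is not a perfect cube, so h has no rational root, and a monic cubic with no rational root is irreducible), g is also irreducible (irreducibility is preserved under the substitution x → x - 1). Hence m_α(x) = x^3 - 3x^2 + 3x - 814.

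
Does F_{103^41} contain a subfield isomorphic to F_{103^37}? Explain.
No: F_{103^37} is not a subfield of F_{103^41}

F_{p^m} embeds in F_{p^n} iff m | n. Here 37 ∤ 41 (since 41 = 1·37 + 4 with remainder 4 ≠ 0), so F_{103^37} is not a subfield of F_{103^41}. Equivalently: if it were, the tower law would give 37 = [F_{103^37}:F_103] dividing [F_{103^41}:F_103] = 41, contradiction.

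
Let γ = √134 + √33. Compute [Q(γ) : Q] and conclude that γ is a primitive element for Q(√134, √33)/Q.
[Q(γ) : Q] = 4 (equivalently, Q(γ) = Q(√134, √33))

Obviously Q(γ) ⊆ Q(√134, √33), and [Q(√134, √33):Q] = 4 (since 134, 33 are distinct squarefree integers > 1 with 4422 not a perfect square). To show equality we compute the minimal polynomial of γ. From γ = √134 + √33: γ^2 = 134 + 2√(4422) + 33 = 167 + 2√(4422), so γ^2 - 167 = 2√(4422); squaring, (γ^2 - 167)^2 = 4·4422, i.e. γ^4 - 334γ^2 + 27889 - 17688 = 0, i.e. γ^4 - 334γ^2 + 10201 = 0. So γ is a root of x^4 - 334x^2 + 10201. This polynomial is irreducible over Q: it has no rational root (each ±√134 ± √33 is irrational), and any factorization into two quadratics over Q would force √(4422) ∈ Q (pairing opposite roots) or √134, √33 ∈ Q (other pairings), all impossible. Hence [Q(γ):Q] = 4 = [Q(√134, √33):Q], so Q(γ) = Q(√134, √33).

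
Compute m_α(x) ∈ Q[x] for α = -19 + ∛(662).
m_α(x) = x^3 + 57x^2 + 1083x + 6197

Set β = α + 19 = ∛(662), so β^3 = 662. Then (α + 19)^3 - 662 = 0, i.e. α is a root of g(x) = (x + 19)^3 - 662 = x^3 + 57x^2 + 1083x + 6197. Since g(x) = h(x + 19) where h(x) = x^3 - 662, and h is irreducible over Q (because 662 is not a perfect cube, so h has no rational root, and a monic cubic with no rational root is irreducible), g is also irreducible (irreducibility is preserved under the substitution x → x + 19). Hence m_α(x) = x^3 + 57x^2 + 1083x + 6197.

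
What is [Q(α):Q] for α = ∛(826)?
[Q(α):Q] = 3

The minimal polynomial of α is x^3 - 826, irreducible over Q since 826 is not a perfect cube (so x^3 - 826 has no rational root). Hence [Q(α):Q] = deg(m_α) = 3.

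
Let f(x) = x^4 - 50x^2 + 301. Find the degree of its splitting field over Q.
[K : Q] = 4

Solving the quadratic in x^2: x^2 = (50 ± √(50^2 - 4·301))/2 = (50 ± √1296)/2 = (50 ± 36)/2, giving x^2 = 7 or x^2 = 43. So f(x) = (x^2 - 7)(x^2 - 43) and the roots of f are ±√7, ±√43. Hence the splitting field is K = Q(√7, √43). Since 7 and 43 are distinct squarefree integers > 1, their product 301 is not a perfect square, so √43 ∉ Q(√7). By the tower law [K:Q] = [Q(√7,√43):Q(√7)] · [Q(√7):Q] = 2 · 2 = 4.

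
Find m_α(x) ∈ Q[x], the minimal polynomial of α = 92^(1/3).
m_α(x) = x^3 - 92

α satisfies α^3 = 92, so x^3 - 92 annihilates α. By the rational root test, a rational root p/q (in lowest terms) of x^3 - 92 would satisfy p^3 = 92 q^3, forcing q = 1 and p^3 = 92; but 92 is not a perfect cube, contradiction. A monic cubic over Q with no rational root is irreducible (any nontrivial factorization would include a linear factor). Hence x^3 - 92 is the minimal polynomial of α, and in particular [Q(α):Q] = 3.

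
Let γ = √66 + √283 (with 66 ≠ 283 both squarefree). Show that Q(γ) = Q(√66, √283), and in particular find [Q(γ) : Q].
[Q(γ) : Q] = 4 (equivalently, Q(γ) = Q(√66, √283))

Obviously Q(γ) ⊆ Q(√66, √283), and [Q(√66, √283):Q] = 4 (since 66, 283 are distinct squarefree integers > 1 with 18678 not a perfect square). To show equality we compute the minimal polynomial of γ. From γ = √66 + √283: γ^2 = 66 + 2√(18678) + 283 = 349 + 2√(18678), so γ^2 - 349 = 2√(18678); squaring, (γ^2 - 349)^2 = 4·18678, i.e. γ^4 - 698γ^2 + 121801 - 74712 = 0, i.e. γ^4 - 698γ^2 + 47089 = 0. So γ is a root of x^4 - 698x^2 + 47089. This polynomial is irreducible over Q: it has no rational root (each ±√66 ± √283 is irrational), and any factorization into two quadratics over Q would force √(18678) ∈ Q (pairing opposite roots) or √66, √283 ∈ Q (other pairings), all impossible. Hence [Q(γ):Q] = 4 = [Q(√66, √283):Q], so Q(γ) = Q(√66, √283).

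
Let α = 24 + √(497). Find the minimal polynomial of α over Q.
m_α(x) = x^2 - 48x + 79

From α - 24 = √(497), squaring gives (α - 24)^2 = 497, i.e. α^2 - 48α + 576 = 497, so α^2 - 48α + 79 = 0. The discriminant of x^2 - 48x + 79 is (-48)^2 - 4·(79) = 2304 - 316 = 1988, and 4·(497) is not a perfect square in Q since 497 is squarefree and ≠ 1. Hence x^2 - 48x + 79 is irreducible over Q and is the minimal polynomial of α.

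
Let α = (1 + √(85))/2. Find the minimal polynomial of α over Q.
m_α(x) = x^2 - x - 21

From 2α - 1 = √(85), squaring gives (2α - 1)^2 = 85, i.e. 4α^2 - 4α + 1 = 85, so α^2 - α + (1 - 85)/4 = 0. Since 85 ≡ 1 (mod 4), (1 - 85)/4 = -21 ∈ Z. The polynomial x^2 - x - 21 has discriminant 1 - 4·(-21) = 85, which is not a perfect square in Q (d = 85 is squarefree and ≠ 1), so x^2 - x - 21 is irreducible over Q. It is the minimal polynomial of α.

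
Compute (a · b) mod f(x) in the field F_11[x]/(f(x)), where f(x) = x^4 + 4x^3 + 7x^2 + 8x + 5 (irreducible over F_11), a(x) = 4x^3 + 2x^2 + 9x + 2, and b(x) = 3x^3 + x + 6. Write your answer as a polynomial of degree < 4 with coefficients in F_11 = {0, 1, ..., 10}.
a · b ≡ x^3 + 9x^2 + 6x + 9 (mod f(x))

Multiply in F_11[x]: a(x)·b(x) = (4x^3 + 2x^2 + 9x + 2)·(3x^3 + x + 6) = x^6 + 6x^5 + 9x^4 + 10x^3 + 10x^2 + x + 1. This has degree ≥ 4, so divide by f(x) over F_11: x^6 + 6x^5 + 9x^4 + 10x^3 + 10x^2 + x + 1 = (x^2 + 2x + 5)·(x^4 + 4x^3 + 7x^2 + 8x + 5) + (x^3 + 9x^2 + 6x + 9). Hence a·b ≡ x^3 + 9x^2 + 6x + 9 (mod f). (F_11[x]/(f) is a field with 11^4 = 14641 elements since f is irreducible of degree 4.)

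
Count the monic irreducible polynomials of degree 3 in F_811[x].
There are 177803640 monic irreducible polynomials of degree 3 over F_811

Each element of F_{811^3} that lies in no proper subfield is a root of exactly one monic irreducible of degree 3 over F_811, and each such polynomial has 3 distinct roots in F_{811^3}. By Möbius inversion the count is N_811(3) = (1/3) Σ_{d|3} μ(3/d) · 811^d = (1/3)(μ(3)·811^1 + μ(1)·811^3) = 533410920/3 = 177803640.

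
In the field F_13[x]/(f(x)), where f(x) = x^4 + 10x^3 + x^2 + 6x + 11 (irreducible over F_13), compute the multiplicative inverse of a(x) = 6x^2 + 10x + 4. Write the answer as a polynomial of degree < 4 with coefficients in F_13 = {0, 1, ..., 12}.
a(x)^(-1) ≡ 11x^3 + 11x^2 + 2x + 5 (mod f(x))

Since f is irreducible over F_13, F_13[x]/(f) is a field and a(x) ≠ 0 has an inverse. Apply the extended Euclidean algorithm to f(x) and a(x) in F_13[x]: f(x) = (11x^2 + 5x + 4)·a(x) + (11x + 8);  a(x) = (10x + 9)·(11x + 8) + (10). The last nonzero remainder is the constant 10 = gcd(f, a) in F_13. Back-substituting through the division chain expresses 10 = s(x)·a(x) + t(x)·f(x) with s(x) ≡ 6x^3 + 6x^2 + 7x + 11 (mod f), so (6x^3 + 6x^2 + 7x + 11)·a(x) ≡ 10 (mod f). Multiplying by 10^(-1) ≡ 4 in F_13 gives a(x)^(-1) ≡ 4·(6x^3 + 6x^2 + 7x + 11) ≡ 11x^3 + 11x^2 + 2x + 5 (mod f). Check: (6x^2 + 10x + 4)·(11x^3 + 11x^2 + 2x + 5) = x^5 + 7x^4 + 10x^3 + 3x^2 + 6x + 7 ≡ 1 (mod x^4 + 10x^3 + x^2 + 6x + 11).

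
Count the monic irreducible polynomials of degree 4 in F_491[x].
There are 14529951870 monic irreducible polynomials of degree 4 over F_491

Each element of F_{491^4} that lies in no proper subfield is a root of exactly one monic irreducible of degree 4 over F_491, and each such polynomial has 4 distinct roots in F_{491^4}. By Möbius inversion the count is N_491(4) = (1/4) Σ_{d|4} μ(4/d) · 491^d = (1/4)(μ(4)·491^1 + μ(2)·491^2 + μ(1)·491^4) = 58119807480/4 = 14529951870.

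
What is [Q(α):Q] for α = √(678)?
[Q(α):Q] = 2

[Q(α):Q] equals the degree of the minimal polynomial of α. Here α^2 = 678 and x^2 - 678 is irreducible (d = 678 is squarefree, ≠ 1, hence not a square), so deg(m_α) = 2. Thus [Q(α):Q] = 2.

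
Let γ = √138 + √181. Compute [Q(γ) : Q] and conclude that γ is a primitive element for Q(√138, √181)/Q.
[Q(γ) : Q] = 4 (equivalently, Q(γ) = Q(√138, √181))

Obviously Q(γ) ⊆ Q(√138, √181), and [Q(√138, √181):Q] = 4 (since 138, 181 are distinct squarefree integers > 1 with 24978 not a perfect square). To show equality we compute the minimal polynomial of γ. From γ = √138 + √181: γ^2 = 138 + 2√(24978) + 181 = 319 + 2√(24978), so γ^2 - 319 = 2√(24978); squaring, (γ^2 - 319)^2 = 4·24978, i.e. γ^4 - 638γ^2 + 101761 - 99912 = 0, i.e. γ^4 - 638γ^2 + 1849 = 0. So γ is a root of x^4 - 638x^2 + 1849. This polynomial is irreducible over Q: it has no rational root (each ±√138 ± √181 is irrational), and any factorization into two quadratics over Q would force √(24978) ∈ Q (pairing opposite roots) or √138, √181 ∈ Q (other pairings), all impossible. Hence [Q(γ):Q] = 4 = [Q(√138, √181):Q], so Q(γ) = Q(√138, √181).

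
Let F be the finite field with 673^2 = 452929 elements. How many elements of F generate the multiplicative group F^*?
There are φ(452928) = 129024 primitive elements

F_q^* is cyclic of order q - 1 = 452928. A cyclic group of order m has exactly φ(m) generators. Here m = 452928 = 2^6 · 3 · 7 · 337, so the number of primitive elements is φ(452928) = 129024.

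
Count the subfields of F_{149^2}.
F_{149^2} has 2 subfields

The subfields of F_{p^n} are exactly the fields F_{p^d} for d | n (each is the fixed field of the unique index-d subgroup of Gal(F_{p^n}/F_p) ≅ Z/nZ). The divisors of n = 2 are {1, 2}, giving 2 subfields: F_{149^1}, F_{149^2}.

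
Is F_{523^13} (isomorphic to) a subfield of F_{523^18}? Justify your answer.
No: F_{523^13} is not a subfield of F_{523^18}

F_{p^m} embeds in F_{p^n} iff m | n. Here 13 ∤ 18 (since 18 = 1·13 + 5 with remainder 5 ≠ 0), so F_{523^13} is not a subfield of F_{523^18}. Equivalently: if it were, the tower law would give 13 = [F_{523^13}:F_523] dividing [F_{523^18}:F_523] = 18, contradiction.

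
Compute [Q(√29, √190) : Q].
[Q(√29, √190) : Q] = 4

[Q(√29):Q] = 2 (min poly x^2 - 29, irreducible since 29 is squarefree > 1). For the top step, suppose √190 ∈ Q(√29), say √190 = c + d√29 with c, d ∈ Q. Squaring: 190 = c^2 + 29d^2 + 2cd√29. Since √29 ∉ Q this forces 2cd = 0. If d = 0 then √190 = c ∈ Q, contradicting 190 squarefree > 1. If c = 0 then 190 = 29d^2, so 29·190 = (29d)^2 is a perfect square in Q — but 29·190 = 5510 is not a perfect square (since 29 and 190 are distinct squarefree integers). Contradiction. Hence √190 ∉ Q(√29), so x^2 - 190 stays irreducible over Q(√29) and [Q(√29, √190) : Q(√29)] = 2. By the tower law, [Q(√29, √190) : Q] = 2 · 2 = 4.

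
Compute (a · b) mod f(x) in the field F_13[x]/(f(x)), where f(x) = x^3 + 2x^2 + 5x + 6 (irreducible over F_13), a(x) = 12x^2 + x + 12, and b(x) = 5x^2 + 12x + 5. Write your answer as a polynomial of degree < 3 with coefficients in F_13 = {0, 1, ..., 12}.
a · b ≡ 8x^2 + 8x + 3 (mod f(x))

Multiply in F_13[x]: a(x)·b(x) = (12x^2 + x + 12)·(5x^2 + 12x + 5) = 8x^4 + 6x^3 + 2x^2 + 6x + 8. This has degree ≥ 3, so divide by f(x) over F_13: 8x^4 + 6x^3 + 2x^2 + 6x + 8 = (8x + 3)·(x^3 + 2x^2 + 5x + 6) + (8x^2 + 8x + 3). Hence a·b ≡ 8x^2 + 8x + 3 (mod f). (F_13[x]/(f) is a field with 13^3 = 2197 elements since f is irreducible of degree 3.)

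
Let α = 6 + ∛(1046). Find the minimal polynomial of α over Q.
m_α(x) = x^3 - 18x^2 + 108x - 1262

Set β = α - 6 = ∛(1046), so β^3 = 1046. Then (α - 6)^3 - 1046 = 0, i.e. α is a root of g(x) = (x - 6)^3 - 1046 = x^3 - 18x^2 + 108x - 1262. Since g(x) = h(x - 6) where h(x) = x^3 - 1046, and h is irreducible over Q (because 1046 is not a perfect cube, so h has no rational root, and a monic cubic with no rational root is irreducible), g is also irreducible (irreducibility is preserved under the substitution x → x - 6). Hence m_α(x) = x^3 - 18x^2 + 108x - 1262.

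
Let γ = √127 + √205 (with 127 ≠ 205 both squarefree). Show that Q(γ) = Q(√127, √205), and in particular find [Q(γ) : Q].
[Q(γ) : Q] = 4 (equivalently, Q(γ) = Q(√127, √205))

Obviously Q(γ) ⊆ Q(√127, √205), and [Q(√127, √205):Q] = 4 (since 127, 205 are distinct squarefree integers > 1 with 26035 not a perfect square). To show equality we compute the minimal polynomial of γ. From γ = √127 + √205: γ^2 = 127 + 2√(26035) + 205 = 332 + 2√(26035), so γ^2 - 332 = 2√(26035); squaring, (γ^2 - 332)^2 = 4·26035, i.e. γ^4 - 664γ^2 + 110224 - 104140 = 0, i.e. γ^4 - 664γ^2 + 6084 = 0. So γ is a root of x^4 - 664x^2 + 6084. This polynomial is irreducible over Q: it has no rational root (each ±√127 ± √205 is irrational), and any factorization into two quadratics over Q would force √(26035) ∈ Q (pairing opposite roots) or √127, √205 ∈ Q (other pairings), all impossible. Hence [Q(γ):Q] = 4 = [Q(√127, √205):Q], so Q(γ) = Q(√127, √205).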